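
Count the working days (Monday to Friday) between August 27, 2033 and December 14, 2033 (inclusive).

August 27, 2033 is a Saturday.
From August 27, 2033 to December 14, 2033 is 110 days inclusive.
110 = 7 × 15 + 5, so there are 15 full weeks plus 5 extra days.
Each full week contributes 5 weekdays (Mon–Fri): 15 × 5 = 75.
The 5 extra days are Saturday, Sunday, Monday, Tuesday, Wednesday — 3 of them qualify.
Total: 75 + 3 = 78.

78 weekdays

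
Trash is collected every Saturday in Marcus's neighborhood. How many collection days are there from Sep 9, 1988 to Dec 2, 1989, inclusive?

65

Sep 9, 1988 is a Friday.
That's 450 days from start to end, counting both.
450 = 7 × 64 + 2, so there are 64 full weeks plus 2 extra days.
Each full week contributes one Saturday: 64 so far.
The 2 extra days are Fri, Sat — 1 of them qualifies.
Total: 64 + 1 = 65.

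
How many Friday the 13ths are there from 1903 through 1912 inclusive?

18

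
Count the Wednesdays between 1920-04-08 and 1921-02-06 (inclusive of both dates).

1920-04-08 is a Thursday.
That's 305 days from start to end, counting both.
305 = 7 × 43 + 4, so there are 43 full weeks plus 4 extra days.
Each full week contributes one Wednesday: 43 so far.
The 4 extra days are Thursday, Friday, Saturday, Sunday — none qualify.
Total: 43 + 0 = 43.

43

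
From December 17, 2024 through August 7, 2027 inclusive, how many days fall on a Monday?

137

December 17, 2024 is a Tuesday.
From December 17, 2024 to August 7, 2027 is 964 days inclusive.
964 = 7 × 137 + 5, so there are 137 full weeks plus 5 extra days.
Each full week contributes one Monday: 137 so far.
The 5 extra days are Tuesday, Wednesday, Thursday, Friday, Saturday — none qualify.
Total: 137 + 0 = 137.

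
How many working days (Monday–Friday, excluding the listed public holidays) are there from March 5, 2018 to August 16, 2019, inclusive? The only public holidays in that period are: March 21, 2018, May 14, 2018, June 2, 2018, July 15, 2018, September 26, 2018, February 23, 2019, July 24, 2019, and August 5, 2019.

375 working days

March 5, 2018 is a Monday.
The range spans 530 days (inclusive of both endpoints).
530 = 7 × 75 + 5, so there are 75 full weeks plus 5 extra days.
Each full week contributes 5 weekdays (Mon–Fri): 75 × 5 = 375.
The 5 extra days are Mon, Tue, Wed, Thu, Fri — 5 of them qualify.
Total: 375 + 5 = 380.
Holidays: March 21, 2018 (Wed); May 14, 2018 (Mon); June 2, 2018 (Sat); July 15, 2018 (Sun); September 26, 2018 (Wed); February 23, 2019 (Sat); July 24, 2019 (Wed); August 5, 2019 (Mon).
5 of the 8 holidays fall on weekdays; the rest are weekends and were already excluded.
Business days: 380 − 5 = 375.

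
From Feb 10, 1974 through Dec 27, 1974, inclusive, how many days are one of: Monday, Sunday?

92

Feb 10, 1974 is a Sunday.
The range spans 321 days (inclusive of both endpoints).
321 = 7 × 45 + 6, so there are 45 full weeks plus 6 extra days.
Each full week contributes 2 days from the set (Mon, Sun): 45 × 2 = 90.
The 6 extra days are Sunday, Monday, Tuesday, Wednesday, Thursday, Friday — 2 of them qualify.
Total: 90 + 2 = 92.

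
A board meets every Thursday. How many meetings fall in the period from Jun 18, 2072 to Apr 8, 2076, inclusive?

198 Thursdays

Jun 18, 2072 is a Saturday.
From Jun 18, 2072 to Apr 8, 2076 is 1391 days inclusive.
1391 = 7 × 198 + 5, so there are 198 full weeks plus 5 extra days.
Each full week contributes one Thursday: 198 so far.
The 5 extra days are Saturday, Sunday, Monday, Tuesday, Wednesday — none qualify.
Total: 198 + 0 = 198.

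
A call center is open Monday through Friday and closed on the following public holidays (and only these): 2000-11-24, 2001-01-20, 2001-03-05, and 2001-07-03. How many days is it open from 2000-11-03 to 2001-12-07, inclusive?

283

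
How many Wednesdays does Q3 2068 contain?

July 1, 2068 is a Sunday.
That's 92 days from start to end, counting both.
92 = 7 × 13 + 1, so there are 13 full weeks plus 1 extra day.
Each full week contributes one Wednesday: 13 so far.
The 1 extra day is Sunday — none qualify.
Total: 13 + 0 = 13.

13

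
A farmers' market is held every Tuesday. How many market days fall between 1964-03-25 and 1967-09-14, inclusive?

1964-03-25 is a Wednesday.
The range spans 1269 days (inclusive of both endpoints).
1269 = 7 × 181 + 2, so there are 181 full weeks plus 2 extra days.
Each full week contributes one Tuesday: 181 so far.
The 2 extra days are Wednesday, Thursday — none qualify.
Total: 181 + 0 = 181.

181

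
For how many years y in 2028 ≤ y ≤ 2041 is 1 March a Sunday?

1

Day of week of March 1 in each year:
2028: Wed, 2029: Thu, 2030: Fri, 2031: Sat, 2032: Mon, 2033: Tue, 2034: Wed, 2035: Thu, 2036: Sat, 2037: Sun ✓, 2038: Mon, 2039: Tue, 2040: Thu, 2041: Fri
Sundays: 2037.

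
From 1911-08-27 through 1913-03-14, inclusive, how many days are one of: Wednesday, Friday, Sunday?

1911-08-27 is a Sunday.
From 1911-08-27 to 1913-03-14 is 566 days inclusive.
566 = 7 × 80 + 6, so there are 80 full weeks plus 6 extra days.
Each full week contributes 3 days from the set (Wed, Fri, Sun): 80 × 3 = 240.
The 6 extra days are Sunday, Monday, Tuesday, Wednesday, Thursday, Friday — 3 of them qualify.
Total: 240 + 3 = 243.

243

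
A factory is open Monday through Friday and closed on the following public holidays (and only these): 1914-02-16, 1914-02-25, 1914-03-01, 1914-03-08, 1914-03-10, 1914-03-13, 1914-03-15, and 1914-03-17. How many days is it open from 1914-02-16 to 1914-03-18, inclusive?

18

1914-02-16 is a Monday.
The range spans 31 days (inclusive of both endpoints).
31 = 7 × 4 + 3, so there are 4 full weeks plus 3 extra days.
Each full week contributes 5 weekdays (Mon–Fri): 4 × 5 = 20.
The 3 extra days are Mon, Tue, Wed — 3 of them qualify.
Total: 20 + 3 = 23.
Holidays: 1914-02-16 (Mon); 1914-02-25 (Wed); 1914-03-01 (Sun); 1914-03-08 (Sun); 1914-03-10 (Tue); 1914-03-13 (Fri); 1914-03-15 (Sun); 1914-03-17 (Tue).
5 of the 8 holidays fall on weekdays; the rest are weekends and were already excluded.
Business days: 23 − 5 = 18.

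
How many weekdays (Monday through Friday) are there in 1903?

261

Jan 1, 1903 is a Thursday.
From Jan 1, 1903 to Dec 31, 1903 is 365 days inclusive.
365 = 7 × 52 + 1, so there are 52 full weeks plus 1 extra day.
Each full week contributes 5 weekdays (Mon–Fri): 52 × 5 = 260.
The 1 extra day is Thu — 1 of them qualifies.
Total: 260 + 1 = 261.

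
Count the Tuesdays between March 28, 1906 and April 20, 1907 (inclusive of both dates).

55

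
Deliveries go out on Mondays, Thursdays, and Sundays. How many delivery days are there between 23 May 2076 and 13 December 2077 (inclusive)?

245

23 May 2076 is a Saturday.
The range spans 570 days (inclusive of both endpoints).
570 = 7 × 81 + 3, so there are 81 full weeks plus 3 extra days.
Each full week contributes 3 days from the set (Mon, Thu, Sun): 81 × 3 = 243.
The 3 extra days are Sat, Sun, Mon — 2 of them qualify.
Total: 243 + 2 = 245.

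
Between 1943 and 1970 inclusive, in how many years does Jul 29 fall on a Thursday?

4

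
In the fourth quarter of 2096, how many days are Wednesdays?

Oct 1, 2096 is a Monday.
From Oct 1, 2096 to Dec 31, 2096 is 92 days inclusive.
92 = 7 × 13 + 1, so there are 13 full weeks plus 1 extra day.
Each full week contributes one Wednesday: 13 so far.
The 1 extra day is Monday — none qualify.
Total: 13 + 0 = 13.

13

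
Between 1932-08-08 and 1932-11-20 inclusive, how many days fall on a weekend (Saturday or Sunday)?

30

1932-08-08 is a Monday.
The range spans 105 days (inclusive of both endpoints).
105 = 7 × 15, so the span is exactly 15 full weeks.
Each full week contributes 2 weekend days (Sat, Sun): 15 × 2 = 30.
Total: 30.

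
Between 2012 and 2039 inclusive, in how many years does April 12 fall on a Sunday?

Day of week of April 12 in each year:
2012: Thu, 2013: Fri, 2014: Sat, 2015: Sun ✓, 2016: Tue, 2017: Wed, 2018: Thu, 2019: Fri, 2020: Sun ✓, 2021: Mon, 2022: Tue, 2023: Wed, 2024: Fri, 2025: Sat, 2026: Sun ✓, 2027: Mon, 2028: Wed, 2029: Thu, 2030: Fri, 2031: Sat, 2032: Mon, 2033: Tue, 2034: Wed, 2035: Thu, 2036: Sat, 2037: Sun ✓, 2038: Mon, 2039: Tue
Sundays: 2015, 2020, 2026, 2037.

4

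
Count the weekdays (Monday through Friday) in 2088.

262

January 1, 2088 is a Thursday.
From January 1, 2088 to December 31, 2088 is 366 days inclusive.
366 = 7 × 52 + 2, so there are 52 full weeks plus 2 extra days.
Each full week contributes 5 weekdays (Mon–Fri): 52 × 5 = 260.
The 2 extra days are Thursday, Friday — 2 of them qualify.
Total: 260 + 2 = 262.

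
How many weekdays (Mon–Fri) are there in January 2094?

21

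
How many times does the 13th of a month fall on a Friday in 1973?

The 13th falls on a Friday when the month's 13th has weekday Fri.
Jan 13 is Sat; Feb 13 is Tue; Mar 13 is Tue; Apr 13 is Fri ✓; May 13 is Sun; Jun 13 is Wed; Jul 13 is Fri ✓; Aug 13 is Mon; Sep 13 is Thu; Oct 13 is Sat; Nov 13 is Tue; Dec 13 is Thu.
Friday the 13ths: Apr, Jul.

2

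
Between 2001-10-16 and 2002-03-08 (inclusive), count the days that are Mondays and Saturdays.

40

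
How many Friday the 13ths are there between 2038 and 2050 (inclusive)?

Friday-the-13ths by year:
2038: Aug
2039: May
2040: Jan, Apr, Jul
2041: Sep, Dec
2042: Jun
2043: Feb, Mar, Nov
2044: May
2045: Jan, Oct
2046: Apr, Jul
2047: Sep, Dec
2048: Mar, Nov
2049: Aug
2050: May

22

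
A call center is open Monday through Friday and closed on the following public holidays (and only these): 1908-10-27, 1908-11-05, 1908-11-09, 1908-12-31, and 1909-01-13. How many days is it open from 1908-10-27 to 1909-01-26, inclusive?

61 business days

1908-10-27 is a Tuesday.
The range spans 92 days (inclusive of both endpoints).
92 = 7 × 13 + 1, so there are 13 full weeks plus 1 extra day.
Each full week contributes 5 weekdays (Mon–Fri): 13 × 5 = 65.
The 1 extra day is Tue — 1 of them qualifies.
Total: 65 + 1 = 66.
Holidays: 1908-10-27 (Tue); 1908-11-05 (Thu); 1908-11-09 (Mon); 1908-12-31 (Thu); 1909-01-13 (Wed).
All 5 holidays fall on weekdays, so subtract 5.
Business days: 66 − 5 = 61.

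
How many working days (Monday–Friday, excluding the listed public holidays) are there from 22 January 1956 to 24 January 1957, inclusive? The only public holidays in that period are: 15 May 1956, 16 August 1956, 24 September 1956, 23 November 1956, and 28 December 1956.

259 working days

22 January 1956 is a Sunday.
The range spans 369 days (inclusive of both endpoints).
369 = 7 × 52 + 5, so there are 52 full weeks plus 5 extra days.
Each full week contributes 5 weekdays (Mon–Fri): 52 × 5 = 260.
The 5 extra days are Sun, Mon, Tue, Wed, Thu — 4 of them qualify.
Total: 260 + 4 = 264.
Holidays: 15 May 1956 (Tue); 16 August 1956 (Thu); 24 September 1956 (Mon); 23 November 1956 (Fri); 28 December 1956 (Fri).
All 5 holidays fall on weekdays, so subtract 5.
Business days: 264 − 5 = 259.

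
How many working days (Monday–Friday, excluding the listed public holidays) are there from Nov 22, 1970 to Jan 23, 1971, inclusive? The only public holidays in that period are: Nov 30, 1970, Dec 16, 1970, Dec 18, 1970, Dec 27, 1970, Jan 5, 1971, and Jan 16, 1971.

41 working days

Nov 22, 1970 is a Sunday.
The range spans 63 days (inclusive of both endpoints).
63 = 7 × 9, so the span is exactly 9 full weeks.
Each full week contributes 5 weekdays (Mon–Fri): 9 × 5 = 45.
Total: 45.
Holidays: Nov 30, 1970 (Mon); Dec 16, 1970 (Wed); Dec 18, 1970 (Fri); Dec 27, 1970 (Sun); Jan 5, 1971 (Tue); Jan 16, 1971 (Sat).
4 of the 6 holidays fall on weekdays; the rest are weekends and were already excluded.
Business days: 45 − 4 = 41.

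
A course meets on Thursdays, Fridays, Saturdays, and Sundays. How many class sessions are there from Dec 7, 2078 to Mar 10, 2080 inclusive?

264

Dec 7, 2078 is a Wednesday.
The range spans 460 days (inclusive of both endpoints).
460 = 7 × 65 + 5, so there are 65 full weeks plus 5 extra days.
Each full week contributes 4 days from the set (Thu, Fri, Sat, Sun): 65 × 4 = 260.
The 5 extra days are Wed, Thu, Fri, Sat, Sun — 4 of them qualify.
Total: 260 + 4 = 264.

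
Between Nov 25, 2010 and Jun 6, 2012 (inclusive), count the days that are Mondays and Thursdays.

160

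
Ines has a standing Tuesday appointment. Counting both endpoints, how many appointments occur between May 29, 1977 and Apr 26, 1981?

204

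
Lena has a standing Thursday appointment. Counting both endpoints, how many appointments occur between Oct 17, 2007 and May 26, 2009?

84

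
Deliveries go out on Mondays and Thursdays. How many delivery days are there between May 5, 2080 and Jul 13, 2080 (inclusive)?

20

May 5, 2080 is a Sunday.
From May 5, 2080 to Jul 13, 2080 is 70 days inclusive.
70 = 7 × 10, so the span is exactly 10 full weeks.
Each full week contributes 2 days from the set (Mon, Thu): 10 × 2 = 20.
Total: 20.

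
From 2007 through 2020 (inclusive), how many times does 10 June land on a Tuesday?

Day of week of June 10 in each year:
2007: Sun, 2008: Tue ✓, 2009: Wed, 2010: Thu, 2011: Fri, 2012: Sun, 2013: Mon, 2014: Tue ✓, 2015: Wed, 2016: Fri, 2017: Sat, 2018: Sun, 2019: Mon, 2020: Wed
Tuesdays: 2008, 2014.

2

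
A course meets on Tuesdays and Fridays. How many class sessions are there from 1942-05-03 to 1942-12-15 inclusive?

1942-05-03 is a Sunday.
The range spans 227 days (inclusive of both endpoints).
227 = 7 × 32 + 3, so there are 32 full weeks plus 3 extra days.
Each full week contributes 2 days from the set (Tue, Fri): 32 × 2 = 64.
The 3 extra days are Sunday, Monday, Tuesday — 1 of them qualifies.
Total: 64 + 1 = 65.

65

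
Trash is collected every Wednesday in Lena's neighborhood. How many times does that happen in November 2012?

2012-11-01 is a Thursday.
The range spans 30 days (inclusive of both endpoints).
30 = 7 × 4 + 2, so there are 4 full weeks plus 2 extra days.
Each full week contributes one Wednesday: 4 so far.
The 2 extra days are Thursday, Friday — none qualify.
Total: 4 + 0 = 4.

4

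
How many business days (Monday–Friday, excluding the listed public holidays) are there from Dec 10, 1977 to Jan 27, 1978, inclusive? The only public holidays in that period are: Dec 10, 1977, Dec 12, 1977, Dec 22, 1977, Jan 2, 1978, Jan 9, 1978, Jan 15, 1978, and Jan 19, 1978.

Dec 10, 1977 is a Saturday.
The range spans 49 days (inclusive of both endpoints).
49 = 7 × 7, so the span is exactly 7 full weeks.
Each full week contributes 5 weekdays (Mon–Fri): 7 × 5 = 35.
Holidays: Dec 10, 1977 (Sat); Dec 12, 1977 (Mon); Dec 22, 1977 (Thu); Jan 2, 1978 (Mon); Jan 9, 1978 (Mon); Jan 15, 1978 (Sun); Jan 19, 1978 (Thu).
5 of the 7 holidays fall on weekdays; the rest are weekends and were already excluded.
Business days: 35 − 5 = 30.

30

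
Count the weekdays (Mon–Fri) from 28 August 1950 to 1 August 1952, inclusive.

28 August 1950 is a Monday.
The range spans 705 days (inclusive of both endpoints).
705 = 7 × 100 + 5, so there are 100 full weeks plus 5 extra days.
Each full week contributes 5 weekdays (Mon–Fri): 100 × 5 = 500.
The 5 extra days are Mon, Tue, Wed, Thu, Fri — 5 of them qualify.
Total: 500 + 5 = 505.

505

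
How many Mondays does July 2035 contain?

Jul 1, 2035 is a Sunday.
That's 31 days from start to end, counting both.
31 = 7 × 4 + 3, so there are 4 full weeks plus 3 extra days.
Each full week contributes one Monday: 4 so far.
The 3 extra days are Sun, Mon, Tue — 1 of them qualifies.
Total: 4 + 1 = 5.

5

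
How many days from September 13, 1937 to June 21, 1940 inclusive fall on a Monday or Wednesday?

September 13, 1937 is a Monday.
The range spans 1013 days (inclusive of both endpoints).
1013 = 7 × 144 + 5, so there are 144 full weeks plus 5 extra days.
Each full week contributes 2 days from the set (Mon, Wed): 144 × 2 = 288.
The 5 extra days are Monday, Tuesday, Wednesday, Thursday, Friday — 2 of them qualify.
Total: 288 + 2 = 290.

290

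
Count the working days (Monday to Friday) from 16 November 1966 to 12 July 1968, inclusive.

16 November 1966 is a Wednesday.
That's 605 days from start to end, counting both.
605 = 7 × 86 + 3, so there are 86 full weeks plus 3 extra days.
Each full week contributes 5 weekdays (Mon–Fri): 86 × 5 = 430.
The 3 extra days are Wednesday, Thursday, Friday — 3 of them qualify.
Total: 430 + 3 = 433.

433 weekdays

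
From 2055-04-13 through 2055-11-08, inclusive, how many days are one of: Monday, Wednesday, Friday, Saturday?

120

2055-04-13 is a Tuesday.
The range spans 210 days (inclusive of both endpoints).
210 = 7 × 30, so the span is exactly 30 full weeks.
Each full week contributes 4 days from the set (Mon, Wed, Fri, Sat): 30 × 4 = 120.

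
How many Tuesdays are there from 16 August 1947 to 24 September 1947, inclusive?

6

16 August 1947 is a Saturday.
That's 40 days from start to end, counting both.
40 = 7 × 5 + 5, so there are 5 full weeks plus 5 extra days.
Each full week contributes one Tuesday: 5 so far.
The 5 extra days are Sat, Sun, Mon, Tue, Wed — 1 of them qualifies.
Total: 5 + 1 = 6.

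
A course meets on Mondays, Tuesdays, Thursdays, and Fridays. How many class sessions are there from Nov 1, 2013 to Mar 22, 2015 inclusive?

Nov 1, 2013 is a Friday.
That's 507 days from start to end, counting both.
507 = 7 × 72 + 3, so there are 72 full weeks plus 3 extra days.
Each full week contributes 4 days from the set (Mon, Tue, Thu, Fri): 72 × 4 = 288.
The 3 extra days are Friday, Saturday, Sunday — 1 of them qualifies.
Total: 288 + 1 = 289.

289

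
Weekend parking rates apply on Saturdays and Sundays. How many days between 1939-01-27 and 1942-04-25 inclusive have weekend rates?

1939-01-27 is a Friday.
The range spans 1185 days (inclusive of both endpoints).
1185 = 7 × 169 + 2, so there are 169 full weeks plus 2 extra days.
Each full week contributes 2 weekend days (Sat, Sun): 169 × 2 = 338.
The 2 extra days are Fri, Sat — 1 of them qualifies.
Total: 338 + 1 = 339.

339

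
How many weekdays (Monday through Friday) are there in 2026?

261

1 January 2026 is a Thursday.
That's 365 days from start to end, counting both.
365 = 7 × 52 + 1, so there are 52 full weeks plus 1 extra day.
Each full week contributes 5 weekdays (Mon–Fri): 52 × 5 = 260.
The 1 extra day is Thursday — 1 of them qualifies.
Total: 260 + 1 = 261.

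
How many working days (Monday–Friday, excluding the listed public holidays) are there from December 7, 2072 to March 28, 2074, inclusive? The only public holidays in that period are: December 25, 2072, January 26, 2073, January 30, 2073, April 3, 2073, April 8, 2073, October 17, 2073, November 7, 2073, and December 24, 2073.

336 working days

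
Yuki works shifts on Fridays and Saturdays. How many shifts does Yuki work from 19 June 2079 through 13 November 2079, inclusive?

42

19 June 2079 is a Monday.
That's 148 days from start to end, counting both.
148 = 7 × 21 + 1, so there are 21 full weeks plus 1 extra day.
Each full week contributes 2 days from the set (Fri, Sat): 21 × 2 = 42.
The 1 extra day is Mon — none qualify.
Total: 42 + 0 = 42.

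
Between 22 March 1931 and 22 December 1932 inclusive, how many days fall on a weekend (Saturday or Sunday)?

183

22 March 1931 is a Sunday.
From 22 March 1931 to 22 December 1932 is 642 days inclusive.
642 = 7 × 91 + 5, so there are 91 full weeks plus 5 extra days.
Each full week contributes 2 weekend days (Sat, Sun): 91 × 2 = 182.
The 5 extra days are Sunday, Monday, Tuesday, Wednesday, Thursday — 1 of them qualifies.
Total: 182 + 1 = 183.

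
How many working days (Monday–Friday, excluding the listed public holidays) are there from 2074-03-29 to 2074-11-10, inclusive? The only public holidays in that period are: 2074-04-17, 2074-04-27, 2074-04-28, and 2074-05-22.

2074-03-29 is a Thursday.
From 2074-03-29 to 2074-11-10 is 227 days inclusive.
227 = 7 × 32 + 3, so there are 32 full weeks plus 3 extra days.
Each full week contributes 5 weekdays (Mon–Fri): 32 × 5 = 160.
The 3 extra days are Thu, Fri, Sat — 2 of them qualify.
Total: 160 + 2 = 162.
Holidays: 2074-04-17 (Tue); 2074-04-27 (Fri); 2074-04-28 (Sat); 2074-05-22 (Tue).
3 of the 4 holidays fall on weekdays; the rest are weekends and were already excluded.
Business days: 162 − 3 = 159.

159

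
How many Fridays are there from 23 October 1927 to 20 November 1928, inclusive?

56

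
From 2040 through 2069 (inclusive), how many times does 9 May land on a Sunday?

Day of week of May 9 in each year:
2040: Wed, 2041: Thu, 2042: Fri, 2043: Sat, 2044: Mon, 2045: Tue, 2046: Wed, 2047: Thu, 2048: Sat, 2049: Sun ✓, 2050: Mon, 2051: Tue, 2052: Thu, 2053: Fri, 2054: Sat, 2055: Sun ✓, 2056: Tue, 2057: Wed, 2058: Thu, 2059: Fri, 2060: Sun ✓, 2061: Mon, 2062: Tue, 2063: Wed, 2064: Fri, 2065: Sat, 2066: Sun ✓, 2067: Mon, 2068: Wed, 2069: Thu
Sundays: 2049, 2055, 2060, 2066.

4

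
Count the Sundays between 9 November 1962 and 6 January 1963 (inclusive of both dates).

9 November 1962 is a Friday.
The range spans 59 days (inclusive of both endpoints).
59 = 7 × 8 + 3, so there are 8 full weeks plus 3 extra days.
Each full week contributes one Sunday: 8 so far.
The 3 extra days are Friday, Saturday, Sunday — 1 of them qualifies.
Total: 8 + 1 = 9.

9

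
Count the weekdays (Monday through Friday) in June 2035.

1 June 2035 is a Friday.
From 1 June 2035 to 30 June 2035 is 30 days inclusive.
30 = 7 × 4 + 2, so there are 4 full weeks plus 2 extra days.
Each full week contributes 5 weekdays (Mon–Fri): 4 × 5 = 20.
The 2 extra days are Friday, Saturday — 1 of them qualifies.
Total: 20 + 1 = 21.

21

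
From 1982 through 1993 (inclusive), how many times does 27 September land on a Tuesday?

Day of week of September 27 in each year:
1982: Mon, 1983: Tue ✓, 1984: Thu, 1985: Fri, 1986: Sat, 1987: Sun, 1988: Tue ✓, 1989: Wed, 1990: Thu, 1991: Fri, 1992: Sun, 1993: Mon
Tuesdays: 1983, 1988.

2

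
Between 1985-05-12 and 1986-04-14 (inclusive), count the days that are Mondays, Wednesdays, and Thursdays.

145

1985-05-12 is a Sunday.
From 1985-05-12 to 1986-04-14 is 338 days inclusive.
338 = 7 × 48 + 2, so there are 48 full weeks plus 2 extra days.
Each full week contributes 3 days from the set (Mon, Wed, Thu): 48 × 3 = 144.
The 2 extra days are Sun, Mon — 1 of them qualifies.
Total: 144 + 1 = 145.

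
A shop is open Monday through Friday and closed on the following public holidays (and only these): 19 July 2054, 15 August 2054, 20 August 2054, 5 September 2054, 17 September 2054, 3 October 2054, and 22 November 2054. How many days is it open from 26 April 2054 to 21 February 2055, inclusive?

213 business days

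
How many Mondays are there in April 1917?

Apr 1, 1917 is a Sunday.
The range spans 30 days (inclusive of both endpoints).
30 = 7 × 4 + 2, so there are 4 full weeks plus 2 extra days.
Each full week contributes one Monday: 4 so far.
The 2 extra days are Sunday, Monday — 1 of them qualifies.
Total: 4 + 1 = 5.

5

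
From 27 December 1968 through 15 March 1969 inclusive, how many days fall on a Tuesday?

11 Tuesdays

27 December 1968 is a Friday.
The range spans 79 days (inclusive of both endpoints).
79 = 7 × 11 + 2, so there are 11 full weeks plus 2 extra days.
Each full week contributes one Tuesday: 11 so far.
The 2 extra days are Fri, Sat — none qualify.
Total: 11 + 0 = 11.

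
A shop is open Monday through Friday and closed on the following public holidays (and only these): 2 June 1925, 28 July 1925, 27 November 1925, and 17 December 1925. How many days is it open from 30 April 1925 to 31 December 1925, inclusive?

172

30 April 1925 is a Thursday.
The range spans 246 days (inclusive of both endpoints).
246 = 7 × 35 + 1, so there are 35 full weeks plus 1 extra day.
Each full week contributes 5 weekdays (Mon–Fri): 35 × 5 = 175.
The 1 extra day is Thu — 1 of them qualifies.
Total: 175 + 1 = 176.
Holidays: 2 June 1925 (Tue); 28 July 1925 (Tue); 27 November 1925 (Fri); 17 December 1925 (Thu).
All 4 holidays fall on weekdays, so subtract 4.
Business days: 176 − 4 = 172.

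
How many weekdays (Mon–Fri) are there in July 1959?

23 weekdays

1959-07-01 is a Wednesday.
From 1959-07-01 to 1959-07-31 is 31 days inclusive.
31 = 7 × 4 + 3, so there are 4 full weeks plus 3 extra days.
Each full week contributes 5 weekdays (Mon–Fri): 4 × 5 = 20.
The 3 extra days are Wednesday, Thursday, Friday — 3 of them qualify.
Total: 20 + 3 = 23.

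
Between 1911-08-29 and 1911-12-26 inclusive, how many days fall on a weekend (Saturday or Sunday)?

1911-08-29 is a Tuesday.
The range spans 120 days (inclusive of both endpoints).
120 = 7 × 17 + 1, so there are 17 full weeks plus 1 extra day.
Each full week contributes 2 weekend days (Sat, Sun): 17 × 2 = 34.
The 1 extra day is Tuesday — none qualify.
Total: 34 + 0 = 34.

34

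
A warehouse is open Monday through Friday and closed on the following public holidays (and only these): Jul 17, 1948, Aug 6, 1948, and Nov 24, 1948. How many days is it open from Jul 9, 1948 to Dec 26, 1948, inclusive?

119 business days

Jul 9, 1948 is a Friday.
That's 171 days from start to end, counting both.
171 = 7 × 24 + 3, so there are 24 full weeks plus 3 extra days.
Each full week contributes 5 weekdays (Mon–Fri): 24 × 5 = 120.
The 3 extra days are Fri, Sat, Sun — 1 of them qualifies.
Total: 120 + 1 = 121.
Holidays: Jul 17, 1948 (Sat); Aug 6, 1948 (Fri); Nov 24, 1948 (Wed).
2 of the 3 holidays fall on weekdays; the rest are weekends and were already excluded.
Business days: 121 − 2 = 119.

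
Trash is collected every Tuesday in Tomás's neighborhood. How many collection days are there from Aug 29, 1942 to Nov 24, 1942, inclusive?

Aug 29, 1942 is a Saturday.
From Aug 29, 1942 to Nov 24, 1942 is 88 days inclusive.
88 = 7 × 12 + 4, so there are 12 full weeks plus 4 extra days.
Each full week contributes one Tuesday: 12 so far.
The 4 extra days are Saturday, Sunday, Monday, Tuesday — 1 of them qualifies.
Total: 12 + 1 = 13.

13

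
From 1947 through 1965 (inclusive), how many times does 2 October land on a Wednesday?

2

Day of week of October 2 in each year:
1947: Thu, 1948: Sat, 1949: Sun, 1950: Mon, 1951: Tue, 1952: Thu, 1953: Fri, 1954: Sat, 1955: Sun, 1956: Tue, 1957: Wed ✓, 1958: Thu, 1959: Fri, 1960: Sun, 1961: Mon, 1962: Tue, 1963: Wed ✓, 1964: Fri, 1965: Sat
Wednesdays: 1957, 1963.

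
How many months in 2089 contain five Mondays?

A month has five Mondays exactly when Monday falls within its first (length − 28) days.
Jan: 31 days, starts Sat → 5 of Sat, Sun, Mon ✓
Feb: 28 days, starts Tue → 5 of (none)
Mar: 31 days, starts Tue → 5 of Tue, Wed, Thu
Apr: 30 days, starts Fri → 5 of Fri, Sat
May: 31 days, starts Sun → 5 of Sun, Mon, Tue ✓
Jun: 30 days, starts Wed → 5 of Wed, Thu
Jul: 31 days, starts Fri → 5 of Fri, Sat, Sun
Aug: 31 days, starts Mon → 5 of Mon, Tue, Wed ✓
Sep: 30 days, starts Thu → 5 of Thu, Fri
Oct: 31 days, starts Sat → 5 of Sat, Sun, Mon ✓
Nov: 30 days, starts Tue → 5 of Tue, Wed
Dec: 31 days, starts Thu → 5 of Thu, Fri, Sat
Months with five Mondays: Jan, May, Aug, Oct.

4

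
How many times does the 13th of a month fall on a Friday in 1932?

1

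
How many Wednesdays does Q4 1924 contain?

14

Oct 1, 1924 is a Wednesday.
That's 92 days from start to end, counting both.
92 = 7 × 13 + 1, so there are 13 full weeks plus 1 extra day.
Each full week contributes one Wednesday: 13 so far.
The 1 extra day is Wednesday — 1 of them qualifies.
Total: 13 + 1 = 14.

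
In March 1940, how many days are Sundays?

5

1 March 1940 is a Friday.
From 1 March 1940 to 31 March 1940 is 31 days inclusive.
31 = 7 × 4 + 3, so there are 4 full weeks plus 3 extra days.
Each full week contributes one Sunday: 4 so far.
The 3 extra days are Friday, Saturday, Sunday — 1 of them qualifies.
Total: 4 + 1 = 5.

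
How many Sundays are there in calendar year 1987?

52

1987-01-01 is a Thursday.
From 1987-01-01 to 1987-12-31 is 365 days inclusive.
365 = 7 × 52 + 1, so there are 52 full weeks plus 1 extra day.
Each full week contributes one Sunday: 52 so far.
The 1 extra day is Thu — none qualify.
Total: 52 + 0 = 52.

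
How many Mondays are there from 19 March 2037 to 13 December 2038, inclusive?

19 March 2037 is a Thursday.
That's 635 days from start to end, counting both.
635 = 7 × 90 + 5, so there are 90 full weeks plus 5 extra days.
Each full week contributes one Monday: 90 so far.
The 5 extra days are Thu, Fri, Sat, Sun, Mon — 1 of them qualifies.
Total: 90 + 1 = 91.

91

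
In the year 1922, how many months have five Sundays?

A month has five Sundays exactly when Sunday falls within its first (length − 28) days.
Jan: 31 days, starts Sun → 5 of Sun, Mon, Tue ✓
Feb: 28 days, starts Wed → 5 of (none)
Mar: 31 days, starts Wed → 5 of Wed, Thu, Fri
Apr: 30 days, starts Sat → 5 of Sat, Sun ✓
May: 31 days, starts Mon → 5 of Mon, Tue, Wed
Jun: 30 days, starts Thu → 5 of Thu, Fri
Jul: 31 days, starts Sat → 5 of Sat, Sun, Mon ✓
Aug: 31 days, starts Tue → 5 of Tue, Wed, Thu
Sep: 30 days, starts Fri → 5 of Fri, Sat
Oct: 31 days, starts Sun → 5 of Sun, Mon, Tue ✓
Nov: 30 days, starts Wed → 5 of Wed, Thu
Dec: 31 days, starts Fri → 5 of Fri, Sat, Sun ✓
Months with five Sundays: Jan, Apr, Jul, Oct, Dec.

5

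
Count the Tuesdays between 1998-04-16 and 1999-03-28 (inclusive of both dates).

1998-04-16 is a Thursday.
From 1998-04-16 to 1999-03-28 is 347 days inclusive.
347 = 7 × 49 + 4, so there are 49 full weeks plus 4 extra days.
Each full week contributes one Tuesday: 49 so far.
The 4 extra days are Thu, Fri, Sat, Sun — none qualify.
Total: 49 + 0 = 49.

49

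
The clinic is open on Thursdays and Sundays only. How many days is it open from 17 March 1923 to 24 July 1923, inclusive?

37

17 March 1923 is a Saturday.
From 17 March 1923 to 24 July 1923 is 130 days inclusive.
130 = 7 × 18 + 4, so there are 18 full weeks plus 4 extra days.
Each full week contributes 2 days from the set (Thu, Sun): 18 × 2 = 36.
The 4 extra days are Sat, Sun, Mon, Tue — 1 of them qualifies.
Total: 36 + 1 = 37.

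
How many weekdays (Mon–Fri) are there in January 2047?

23

2047-01-01 is a Tuesday.
That's 31 days from start to end, counting both.
31 = 7 × 4 + 3, so there are 4 full weeks plus 3 extra days.
Each full week contributes 5 weekdays (Mon–Fri): 4 × 5 = 20.
The 3 extra days are Tue, Wed, Thu — 3 of them qualify.
Total: 20 + 3 = 23.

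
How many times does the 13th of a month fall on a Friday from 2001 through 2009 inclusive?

Friday-the-13ths by year:
2001: Apr, Jul
2002: Sep, Dec
2003: Jun
2004: Feb, Aug
2005: May
2006: Jan, Oct
2007: Apr, Jul
2008: Jun
2009: Feb, Mar, Nov

16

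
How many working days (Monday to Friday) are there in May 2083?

21

May 1, 2083 is a Saturday.
The range spans 31 days (inclusive of both endpoints).
31 = 7 × 4 + 3, so there are 4 full weeks plus 3 extra days.
Each full week contributes 5 weekdays (Mon–Fri): 4 × 5 = 20.
The 3 extra days are Sat, Sun, Mon — 1 of them qualifies.
Total: 20 + 1 = 21.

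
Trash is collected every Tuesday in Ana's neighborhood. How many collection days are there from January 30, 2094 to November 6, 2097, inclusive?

January 30, 2094 is a Saturday.
That's 1377 days from start to end, counting both.
1377 = 7 × 196 + 5, so there are 196 full weeks plus 5 extra days.
Each full week contributes one Tuesday: 196 so far.
The 5 extra days are Sat, Sun, Mon, Tue, Wed — 1 of them qualifies.
Total: 196 + 1 = 197.

197 Tuesdays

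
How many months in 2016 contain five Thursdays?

4

A month has five Thursdays exactly when Thursday falls within its first (length − 28) days.
Jan: 31 days, starts Fri → 5 of Fri, Sat, Sun
Feb: 29 days, starts Mon → 5 of Mon
Mar: 31 days, starts Tue → 5 of Tue, Wed, Thu ✓
Apr: 30 days, starts Fri → 5 of Fri, Sat
May: 31 days, starts Sun → 5 of Sun, Mon, Tue
Jun: 30 days, starts Wed → 5 of Wed, Thu ✓
Jul: 31 days, starts Fri → 5 of Fri, Sat, Sun
Aug: 31 days, starts Mon → 5 of Mon, Tue, Wed
Sep: 30 days, starts Thu → 5 of Thu, Fri ✓
Oct: 31 days, starts Sat → 5 of Sat, Sun, Mon
Nov: 30 days, starts Tue → 5 of Tue, Wed
Dec: 31 days, starts Thu → 5 of Thu, Fri, Sat ✓
Months with five Thursdays: Mar, Jun, Sep, Dec.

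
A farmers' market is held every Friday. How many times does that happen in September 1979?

1979-09-01 is a Saturday.
That's 30 days from start to end, counting both.
30 = 7 × 4 + 2, so there are 4 full weeks plus 2 extra days.
Each full week contributes one Friday: 4 so far.
The 2 extra days are Sat, Sun — none qualify.
Total: 4 + 0 = 4.

4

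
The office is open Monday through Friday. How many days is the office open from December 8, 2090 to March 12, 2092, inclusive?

December 8, 2090 is a Friday.
From December 8, 2090 to March 12, 2092 is 461 days inclusive.
461 = 7 × 65 + 6, so there are 65 full weeks plus 6 extra days.
Each full week contributes 5 weekdays (Mon–Fri): 65 × 5 = 325.
The 6 extra days are Fri, Sat, Sun, Mon, Tue, Wed — 4 of them qualify.
Total: 325 + 4 = 329.

329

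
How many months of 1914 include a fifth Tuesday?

4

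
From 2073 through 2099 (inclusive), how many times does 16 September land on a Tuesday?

Day of week of September 16 in each year:
2073: Sat, 2074: Sun, 2075: Mon, 2076: Wed, 2077: Thu, 2078: Fri, 2079: Sat, 2080: Mon, 2081: Tue ✓, 2082: Wed, 2083: Thu, 2084: Sat, 2085: Sun, 2086: Mon, 2087: Tue ✓, 2088: Thu, 2089: Fri, 2090: Sat, 2091: Sun, 2092: Tue ✓, 2093: Wed, 2094: Thu, 2095: Fri, 2096: Sun, 2097: Mon, 2098: Tue ✓, 2099: Wed
Tuesdays: 2081, 2087, 2092, 2098.

4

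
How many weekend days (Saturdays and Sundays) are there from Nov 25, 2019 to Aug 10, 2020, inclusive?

Nov 25, 2019 is a Monday.
From Nov 25, 2019 to Aug 10, 2020 is 260 days inclusive.
260 = 7 × 37 + 1, so there are 37 full weeks plus 1 extra day.
Each full week contributes 2 weekend days (Sat, Sun): 37 × 2 = 74.
The 1 extra day is Monday — none qualify.
Total: 74 + 0 = 74.

74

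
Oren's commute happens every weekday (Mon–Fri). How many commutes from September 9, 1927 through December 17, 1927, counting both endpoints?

71 weekdays

September 9, 1927 is a Friday.
The range spans 100 days (inclusive of both endpoints).
100 = 7 × 14 + 2, so there are 14 full weeks plus 2 extra days.
Each full week contributes 5 weekdays (Mon–Fri): 14 × 5 = 70.
The 2 extra days are Fri, Sat — 1 of them qualifies.
Total: 70 + 1 = 71.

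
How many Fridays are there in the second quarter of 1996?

13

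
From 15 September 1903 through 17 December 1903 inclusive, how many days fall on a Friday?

13 Fridays

15 September 1903 is a Tuesday.
The range spans 94 days (inclusive of both endpoints).
94 = 7 × 13 + 3, so there are 13 full weeks plus 3 extra days.
Each full week contributes one Friday: 13 so far.
The 3 extra days are Tue, Wed, Thu — none qualify.
Total: 13 + 0 = 13.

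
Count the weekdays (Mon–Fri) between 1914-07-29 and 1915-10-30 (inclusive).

328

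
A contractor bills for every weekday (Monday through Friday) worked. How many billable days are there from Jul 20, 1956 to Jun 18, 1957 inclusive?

Jul 20, 1956 is a Friday.
From Jul 20, 1956 to Jun 18, 1957 is 334 days inclusive.
334 = 7 × 47 + 5, so there are 47 full weeks plus 5 extra days.
Each full week contributes 5 weekdays (Mon–Fri): 47 × 5 = 235.
The 5 extra days are Friday, Saturday, Sunday, Monday, Tuesday — 3 of them qualify.
Total: 235 + 3 = 238.

238 weekdays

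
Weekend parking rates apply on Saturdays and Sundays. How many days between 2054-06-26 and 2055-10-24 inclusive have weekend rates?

140

2054-06-26 is a Friday.
That's 486 days from start to end, counting both.
486 = 7 × 69 + 3, so there are 69 full weeks plus 3 extra days.
Each full week contributes 2 weekend days (Sat, Sun): 69 × 2 = 138.
The 3 extra days are Fri, Sat, Sun — 2 of them qualify.
Total: 138 + 2 = 140.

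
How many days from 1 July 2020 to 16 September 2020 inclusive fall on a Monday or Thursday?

1 July 2020 is a Wednesday.
The range spans 78 days (inclusive of both endpoints).
78 = 7 × 11 + 1, so there are 11 full weeks plus 1 extra day.
Each full week contributes 2 days from the set (Mon, Thu): 11 × 2 = 22.
The 1 extra day is Wed — none qualify.
Total: 22 + 0 = 22.

22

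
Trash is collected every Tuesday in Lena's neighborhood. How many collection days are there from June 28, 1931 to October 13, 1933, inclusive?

June 28, 1931 is a Sunday.
The range spans 839 days (inclusive of both endpoints).
839 = 7 × 119 + 6, so there are 119 full weeks plus 6 extra days.
Each full week contributes one Tuesday: 119 so far.
The 6 extra days are Sun, Mon, Tue, Wed, Thu, Fri — 1 of them qualifies.
Total: 119 + 1 = 120.

120 Tuesdays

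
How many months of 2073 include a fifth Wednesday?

4

A month has five Wednesdays exactly when Wednesday falls within its first (length − 28) days.
Jan: 31 days, starts Sun → 5 of Sun, Mon, Tue
Feb: 28 days, starts Wed → 5 of (none)
Mar: 31 days, starts Wed → 5 of Wed, Thu, Fri ✓
Apr: 30 days, starts Sat → 5 of Sat, Sun
May: 31 days, starts Mon → 5 of Mon, Tue, Wed ✓
Jun: 30 days, starts Thu → 5 of Thu, Fri
Jul: 31 days, starts Sat → 5 of Sat, Sun, Mon
Aug: 31 days, starts Tue → 5 of Tue, Wed, Thu ✓
Sep: 30 days, starts Fri → 5 of Fri, Sat
Oct: 31 days, starts Sun → 5 of Sun, Mon, Tue
Nov: 30 days, starts Wed → 5 of Wed, Thu ✓
Dec: 31 days, starts Fri → 5 of Fri, Sat, Sun
Months with five Wednesdays: Mar, May, Aug, Nov.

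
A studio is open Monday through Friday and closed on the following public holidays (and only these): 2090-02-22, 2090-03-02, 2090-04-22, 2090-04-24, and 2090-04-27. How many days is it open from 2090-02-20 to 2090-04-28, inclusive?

2090-02-20 is a Monday.
From 2090-02-20 to 2090-04-28 is 68 days inclusive.
68 = 7 × 9 + 5, so there are 9 full weeks plus 5 extra days.
Each full week contributes 5 weekdays (Mon–Fri): 9 × 5 = 45.
The 5 extra days are Monday, Tuesday, Wednesday, Thursday, Friday — 5 of them qualify.
Total: 45 + 5 = 50.
Holidays: 2090-02-22 (Wed); 2090-03-02 (Thu); 2090-04-22 (Sat); 2090-04-24 (Mon); 2090-04-27 (Thu).
4 of the 5 holidays fall on weekdays; the rest are weekends and were already excluded.
Business days: 50 − 4 = 46.

46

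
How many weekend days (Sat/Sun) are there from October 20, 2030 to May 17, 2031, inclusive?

60

October 20, 2030 is a Sunday.
From October 20, 2030 to May 17, 2031 is 210 days inclusive.
210 = 7 × 30, so the span is exactly 30 full weeks.
Each full week contributes 2 weekend days (Sat, Sun): 30 × 2 = 60.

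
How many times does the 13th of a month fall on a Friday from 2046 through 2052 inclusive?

12

Friday-the-13ths by year:
2046: Apr, Jul
2047: Sep, Dec
2048: Mar, Nov
2049: Aug
2050: May
2051: Jan, Oct
2052: Sep, Dec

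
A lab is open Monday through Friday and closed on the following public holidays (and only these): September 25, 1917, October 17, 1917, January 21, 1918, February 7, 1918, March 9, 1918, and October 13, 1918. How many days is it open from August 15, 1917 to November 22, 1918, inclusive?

329

August 15, 1917 is a Wednesday.
The range spans 465 days (inclusive of both endpoints).
465 = 7 × 66 + 3, so there are 66 full weeks plus 3 extra days.
Each full week contributes 5 weekdays (Mon–Fri): 66 × 5 = 330.
The 3 extra days are Wed, Thu, Fri — 3 of them qualify.
Total: 330 + 3 = 333.
Holidays: September 25, 1917 (Tue); October 17, 1917 (Wed); January 21, 1918 (Mon); February 7, 1918 (Thu); March 9, 1918 (Sat); October 13, 1918 (Sun).
4 of the 6 holidays fall on weekdays; the rest are weekends and were already excluded.
Business days: 333 − 4 = 329.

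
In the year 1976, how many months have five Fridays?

A month has five Fridays exactly when Friday falls within its first (length − 28) days.
Jan: 31 days, starts Thu → 5 of Thu, Fri, Sat ✓
Feb: 29 days, starts Sun → 5 of Sun
Mar: 31 days, starts Mon → 5 of Mon, Tue, Wed
Apr: 30 days, starts Thu → 5 of Thu, Fri ✓
May: 31 days, starts Sat → 5 of Sat, Sun, Mon
Jun: 30 days, starts Tue → 5 of Tue, Wed
Jul: 31 days, starts Thu → 5 of Thu, Fri, Sat ✓
Aug: 31 days, starts Sun → 5 of Sun, Mon, Tue
Sep: 30 days, starts Wed → 5 of Wed, Thu
Oct: 31 days, starts Fri → 5 of Fri, Sat, Sun ✓
Nov: 30 days, starts Mon → 5 of Mon, Tue
Dec: 31 days, starts Wed → 5 of Wed, Thu, Fri ✓
Months with five Fridays: Jan, Apr, Jul, Oct, Dec.

5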